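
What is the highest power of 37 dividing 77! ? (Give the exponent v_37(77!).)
v_37(77!) = 2

Legendre's formula: v_p(n!) = Σ_{k ≥ 1} ⌊n / p^k⌋. For p = 37, n = 77, the terms are:
  ⌊77/37^1⌋ = ⌊77/37⌋ = 2
(the next term ⌊77/37^2⌋ = 0, terminating the sum). Summing: v_37(77!) = 2 = 2.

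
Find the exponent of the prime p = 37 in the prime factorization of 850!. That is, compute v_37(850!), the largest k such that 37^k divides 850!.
v_37(850!) = 22

Legendre's formula: v_p(n!) = Σ_{k ≥ 1} ⌊n / p^k⌋. For p = 37, n = 850, the terms are:
  ⌊850/37^1⌋ = ⌊850/37⌋ = 22
(the next term ⌊850/37^2⌋ = 0, terminating the sum). Summing: v_37(850!) = 22 = 22.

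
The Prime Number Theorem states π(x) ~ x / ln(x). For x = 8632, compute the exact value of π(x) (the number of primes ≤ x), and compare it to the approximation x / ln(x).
π(8632) = 1075;  x/ln(x) ≈ 952.42;  relative error ≈ 11.40%.

Directly count primes up to 8632: π(8632) = 1075. The PNT approximation gives 8632/ln(8632) ≈ 8632/9.06323 ≈ 952.42. Relative error (π(x) − x/ln(x)) / π(x) ≈ 11.40%; the approximation is known to undercount slightly (Li(x) is a better estimate).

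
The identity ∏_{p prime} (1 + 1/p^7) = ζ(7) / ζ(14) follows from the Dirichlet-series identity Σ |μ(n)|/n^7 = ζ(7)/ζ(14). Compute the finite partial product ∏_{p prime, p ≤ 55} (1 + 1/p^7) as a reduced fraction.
∏ = 309952223984670960543603211891856695601672510675385627534277668624533812457091991127236052954668734671204274242309849088/307404601692723276790274585782287621574695329443342398483341336503340384695750533342769593387518417543812906517214978125

The primes p ≤ 55 are [2, 3, 5, 7, 11, 13, 17, 19, 23, 29, 31, 37, 41, 43, 47, 53]. For each, (1 + 1/p^7) = (p^7 + 1)/p^7. Multiplying these fractions over p ∈ [2, 3, 5, 7, 11, 13, 17, 19, 23, 29, 31, 37, 41, 43, 47, 53] gives 309952223984670960543603211891856695601672510675385627534277668624533812457091991127236052954668734671204274242309849088/307404601692723276790274585782287621574695329443342398483341336503340384695750533342769593387518417543812906517214978125. (In the limit P → ∞ this tends to ζ(7)/ζ(14).)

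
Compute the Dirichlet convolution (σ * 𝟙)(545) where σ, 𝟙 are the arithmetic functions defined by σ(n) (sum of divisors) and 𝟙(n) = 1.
(σ * 𝟙)(545) = 777

Divisors of 545: [1, 5, 109, 545]. For each d | 545:
  d = 1: σ(1) · 𝟙(545/1) = 1 · 1 = 1
  d = 5: σ(5) · 𝟙(545/5) = 6 · 1 = 6
  d = 109: σ(109) · 𝟙(545/109) = 110 · 1 = 110
  d = 545: σ(545) · 𝟙(545/545) = 660 · 1 = 660
Summing: (σ * 𝟙)(545) = 1 + 6 + 110 + 660 = 777.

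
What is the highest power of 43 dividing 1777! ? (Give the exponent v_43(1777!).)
v_43(1777!) = 41

Legendre's formula: v_p(n!) = Σ_{k ≥ 1} ⌊n / p^k⌋. For p = 43, n = 1777, the terms are:
  ⌊1777/43^1⌋ = ⌊1777/43⌋ = 41
(the next term ⌊1777/43^2⌋ = 0, terminating the sum). Summing: v_43(1777!) = 41 = 41.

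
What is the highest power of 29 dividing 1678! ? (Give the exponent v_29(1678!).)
v_29(1678!) = 58

Legendre's formula: v_p(n!) = Σ_{k ≥ 1} ⌊n / p^k⌋. For p = 29, n = 1678, the terms are:
  ⌊1678/29^1⌋ = ⌊1678/29⌋ = 57
  ⌊1678/29^2⌋ = ⌊1678/841⌋ = 1
(the next term ⌊1678/29^3⌋ = 0, terminating the sum). Summing: v_29(1678!) = 57 + 1 = 58.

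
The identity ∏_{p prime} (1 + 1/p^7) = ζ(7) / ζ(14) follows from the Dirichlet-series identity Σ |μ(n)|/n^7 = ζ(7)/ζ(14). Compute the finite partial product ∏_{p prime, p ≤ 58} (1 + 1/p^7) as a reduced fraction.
∏ = 309952223984670960543603211891856695601672510675385627534277668624533812457091991127236052954668734671204274242309849088/307404601692723276790274585782287621574695329443342398483341336503340384695750533342769593387518417543812906517214978125

The primes p ≤ 58 are [2, 3, 5, 7, 11, 13, 17, 19, 23, 29, 31, 37, 41, 43, 47, 53]. For each, (1 + 1/p^7) = (p^7 + 1)/p^7. Multiplying these fractions over p ∈ [2, 3, 5, 7, 11, 13, 17, 19, 23, 29, 31, 37, 41, 43, 47, 53] gives 309952223984670960543603211891856695601672510675385627534277668624533812457091991127236052954668734671204274242309849088/307404601692723276790274585782287621574695329443342398483341336503340384695750533342769593387518417543812906517214978125. (In the limit P → ∞ this tends to ζ(7)/ζ(14).)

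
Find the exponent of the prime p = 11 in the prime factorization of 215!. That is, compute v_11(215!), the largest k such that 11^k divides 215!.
v_11(215!) = 20

Legendre's formula: v_p(n!) = Σ_{k ≥ 1} ⌊n / p^k⌋. For p = 11, n = 215, the terms are:
  ⌊215/11^1⌋ = ⌊215/11⌋ = 19
  ⌊215/11^2⌋ = ⌊215/121⌋ = 1
(the next term ⌊215/11^3⌋ = 0, terminating the sum). Summing: v_11(215!) = 19 + 1 = 20.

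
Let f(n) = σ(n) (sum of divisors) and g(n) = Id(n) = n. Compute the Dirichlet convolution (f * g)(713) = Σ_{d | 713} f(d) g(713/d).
(σ * Id)(713) = 2961

Divisors of 713: [1, 23, 31, 713]. For each d | 713:
  d = 1: σ(1) · Id(713/1) = 1 · 713 = 713
  d = 23: σ(23) · Id(713/23) = 24 · 31 = 744
  d = 31: σ(31) · Id(713/31) = 32 · 23 = 736
  d = 713: σ(713) · Id(713/713) = 768 · 1 = 768
Summing: (σ * Id)(713) = 713 + 744 + 736 + 768 = 2961.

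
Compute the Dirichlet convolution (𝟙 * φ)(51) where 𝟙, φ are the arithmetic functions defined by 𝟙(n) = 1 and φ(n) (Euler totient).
(𝟙 * φ)(51) = 51

Divisors of 51: [1, 3, 17, 51]. For each d | 51:
  d = 1: 𝟙(1) · φ(51/1) = 1 · 32 = 32
  d = 3: 𝟙(3) · φ(51/3) = 1 · 16 = 16
  d = 17: 𝟙(17) · φ(51/17) = 1 · 2 = 2
  d = 51: 𝟙(51) · φ(51/51) = 1 · 1 = 1
Summing: (𝟙 * φ)(51) = 32 + 16 + 2 + 1 = 51.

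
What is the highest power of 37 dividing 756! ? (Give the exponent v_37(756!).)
v_37(756!) = 20

Legendre's formula: v_p(n!) = Σ_{k ≥ 1} ⌊n / p^k⌋. For p = 37, n = 756, the terms are:
  ⌊756/37^1⌋ = ⌊756/37⌋ = 20
(the next term ⌊756/37^2⌋ = 0, terminating the sum). Summing: v_37(756!) = 20 = 20.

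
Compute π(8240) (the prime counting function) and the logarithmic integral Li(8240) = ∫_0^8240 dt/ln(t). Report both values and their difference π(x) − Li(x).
π(8240) = 1034;  Li(8240) ≈ 1053.08;  π(x) − Li(x) ≈ -19.08.

Direct count of primes ≤ 8240 gives π(8240) = 1034. Numerical evaluation of the logarithmic integral gives Li(8240) ≈ 1053.08. The difference π(x) − Li(x) ≈ -19.08 is typically negative for small/moderate x (Li(x) overestimates), though Littlewood's theorem shows this sign changes infinitely often.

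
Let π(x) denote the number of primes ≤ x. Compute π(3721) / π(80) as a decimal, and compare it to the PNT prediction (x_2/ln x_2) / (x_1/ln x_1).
π(3721)/π(80) = 519/22 ≈ 23.5909;  PNT prediction ≈ 24.7902.

π(80) = 22 and π(3721) = 519, so π(3721)/π(80) ≈ 23.5909. The PNT-predicted ratio is (3721/ln(3721)) / (80/ln(80)) ≈ 24.7902. The two agree to within a few percent, as expected.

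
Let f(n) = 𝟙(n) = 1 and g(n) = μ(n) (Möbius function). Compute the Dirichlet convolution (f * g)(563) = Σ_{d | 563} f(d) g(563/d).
(𝟙 * μ)(563) = 0

Divisors of 563: [1, 563]. For each d | 563:
  d = 1: 𝟙(1) · μ(563/1) = 1 · -1 = -1
  d = 563: 𝟙(563) · μ(563/563) = 1 · 1 = 1
Summing: (𝟙 * μ)(563) = -1 + 1 = 0.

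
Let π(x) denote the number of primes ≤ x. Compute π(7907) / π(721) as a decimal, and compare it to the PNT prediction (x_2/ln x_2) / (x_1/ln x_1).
π(7907)/π(721) = 999/128 ≈ 7.8047;  PNT prediction ≈ 8.0405.

π(721) = 128 and π(7907) = 999, so π(7907)/π(721) ≈ 7.8047. The PNT-predicted ratio is (7907/ln(7907)) / (721/ln(721)) ≈ 8.0405. The two agree to within a few percent, as expected.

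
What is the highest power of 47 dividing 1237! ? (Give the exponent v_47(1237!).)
v_47(1237!) = 26

Legendre's formula: v_p(n!) = Σ_{k ≥ 1} ⌊n / p^k⌋. For p = 47, n = 1237, the terms are:
  ⌊1237/47^1⌋ = ⌊1237/47⌋ = 26
(the next term ⌊1237/47^2⌋ = 0, terminating the sum). Summing: v_47(1237!) = 26 = 26.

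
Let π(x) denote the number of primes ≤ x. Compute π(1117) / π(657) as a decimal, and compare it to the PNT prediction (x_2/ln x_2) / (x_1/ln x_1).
π(1117)/π(657) = 187/119 ≈ 1.5714;  PNT prediction ≈ 1.5716.

π(657) = 119 and π(1117) = 187, so π(1117)/π(657) ≈ 1.5714. The PNT-predicted ratio is (1117/ln(1117)) / (657/ln(657)) ≈ 1.5716. The two agree to within a few percent, as expected.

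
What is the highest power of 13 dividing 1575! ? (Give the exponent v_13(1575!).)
v_13(1575!) = 130

Legendre's formula: v_p(n!) = Σ_{k ≥ 1} ⌊n / p^k⌋. For p = 13, n = 1575, the terms are:
  ⌊1575/13^1⌋ = ⌊1575/13⌋ = 121
  ⌊1575/13^2⌋ = ⌊1575/169⌋ = 9
(the next term ⌊1575/13^3⌋ = 0, terminating the sum). Summing: v_13(1575!) = 121 + 9 = 130.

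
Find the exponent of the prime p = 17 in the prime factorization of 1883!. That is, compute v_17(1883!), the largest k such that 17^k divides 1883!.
v_17(1883!) = 116

Legendre's formula: v_p(n!) = Σ_{k ≥ 1} ⌊n / p^k⌋. For p = 17, n = 1883, the terms are:
  ⌊1883/17^1⌋ = ⌊1883/17⌋ = 110
  ⌊1883/17^2⌋ = ⌊1883/289⌋ = 6
(the next term ⌊1883/17^3⌋ = 0, terminating the sum). Summing: v_17(1883!) = 110 + 6 = 116.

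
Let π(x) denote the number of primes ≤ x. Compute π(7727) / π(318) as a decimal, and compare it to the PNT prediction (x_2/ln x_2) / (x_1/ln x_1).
π(7727)/π(318) = 981/66 ≈ 14.8636;  PNT prediction ≈ 15.6393.

π(318) = 66 and π(7727) = 981, so π(7727)/π(318) ≈ 14.8636. The PNT-predicted ratio is (7727/ln(7727)) / (318/ln(318)) ≈ 15.6393. The two agree to within a few percent, as expected.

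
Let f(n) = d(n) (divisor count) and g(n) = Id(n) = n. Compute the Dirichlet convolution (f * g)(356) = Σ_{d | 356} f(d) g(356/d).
(d * Id)(356) = 1001

Divisors of 356: [1, 2, 4, 89, 178, 356]. For each d | 356:
  d = 1: d(1) · Id(356/1) = 1 · 356 = 356
  d = 2: d(2) · Id(356/2) = 2 · 178 = 356
  d = 4: d(4) · Id(356/4) = 3 · 89 = 267
  d = 89: d(89) · Id(356/89) = 2 · 4 = 8
  d = 178: d(178) · Id(356/178) = 4 · 2 = 8
  d = 356: d(356) · Id(356/356) = 6 · 1 = 6
Summing: (d * Id)(356) = 356 + 356 + 267 + 8 + 8 + 6 = 1001.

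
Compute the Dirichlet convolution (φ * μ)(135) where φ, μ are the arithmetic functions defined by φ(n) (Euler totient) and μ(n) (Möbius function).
(φ * μ)(135) = 36

Divisors of 135: [1, 3, 5, 9, 15, 27, 45, 135]. For each d | 135:
  d = 1: φ(1) · μ(135/1) = 1 · 0 = 0
  d = 3: φ(3) · μ(135/3) = 2 · 0 = 0
  d = 5: φ(5) · μ(135/5) = 4 · 0 = 0
  d = 9: φ(9) · μ(135/9) = 6 · 1 = 6
  d = 15: φ(15) · μ(135/15) = 8 · 0 = 0
  d = 27: φ(27) · μ(135/27) = 18 · -1 = -18
  d = 45: φ(45) · μ(135/45) = 24 · -1 = -24
  d = 135: φ(135) · μ(135/135) = 72 · 1 = 72
Summing: (φ * μ)(135) = 0 + 0 + 0 + 6 + 0 + -18 + -24 + 72 = 36.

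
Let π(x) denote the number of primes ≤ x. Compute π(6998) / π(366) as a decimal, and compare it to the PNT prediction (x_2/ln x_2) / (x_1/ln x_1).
π(6998)/π(366) = 900/72 ≈ 12.5000;  PNT prediction ≈ 12.7476.

π(366) = 72 and π(6998) = 900, so π(6998)/π(366) ≈ 12.5000. The PNT-predicted ratio is (6998/ln(6998)) / (366/ln(366)) ≈ 12.7476. The two agree to within a few percent, as expected.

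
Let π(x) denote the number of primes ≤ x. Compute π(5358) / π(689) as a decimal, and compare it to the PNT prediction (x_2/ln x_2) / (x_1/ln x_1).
π(5358)/π(689) = 708/124 ≈ 5.7097;  PNT prediction ≈ 5.9188.

π(689) = 124 and π(5358) = 708, so π(5358)/π(689) ≈ 5.7097. The PNT-predicted ratio is (5358/ln(5358)) / (689/ln(689)) ≈ 5.9188. The two agree to within a few percent, as expected.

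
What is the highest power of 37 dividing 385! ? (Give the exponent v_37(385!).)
v_37(385!) = 10

Legendre's formula: v_p(n!) = Σ_{k ≥ 1} ⌊n / p^k⌋. For p = 37, n = 385, the terms are:
  ⌊385/37^1⌋ = ⌊385/37⌋ = 10
(the next term ⌊385/37^2⌋ = 0, terminating the sum). Summing: v_37(385!) = 10 = 10.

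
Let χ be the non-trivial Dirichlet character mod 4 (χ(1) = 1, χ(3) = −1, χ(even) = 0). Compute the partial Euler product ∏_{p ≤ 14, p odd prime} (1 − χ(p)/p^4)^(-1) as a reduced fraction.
∏ = 12412162137375/12550936856576

The odd primes p ≤ 14 are [3, 5, 7, 11, 13]. For each, χ(p) = 1 if p ≡ 1 mod 4, χ(p) = −1 if p ≡ 3 mod 4. Taking (1 − χ(p)/p^4)^(-1) = p^4/(p^4 − χ(p)): (1 − (-1)/3^4)^(-1) · (1 − (1)/5^4)^(-1) · (1 − (-1)/7^4)^(-1) · (1 − (-1)/11^4)^(-1) · (1 − (1)/13^4)^(-1) = 12412162137375/12550936856576.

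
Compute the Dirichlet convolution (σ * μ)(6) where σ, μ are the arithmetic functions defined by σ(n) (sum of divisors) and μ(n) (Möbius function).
(σ * μ)(6) = 6

Divisors of 6: [1, 2, 3, 6]. For each d | 6:
  d = 1: σ(1) · μ(6/1) = 1 · 1 = 1
  d = 2: σ(2) · μ(6/2) = 3 · -1 = -3
  d = 3: σ(3) · μ(6/3) = 4 · -1 = -4
  d = 6: σ(6) · μ(6/6) = 12 · 1 = 12
Summing: (σ * μ)(6) = 1 + -3 + -4 + 12 = 6.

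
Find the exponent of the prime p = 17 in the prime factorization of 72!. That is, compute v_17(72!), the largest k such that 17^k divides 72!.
v_17(72!) = 4

Legendre's formula: v_p(n!) = Σ_{k ≥ 1} ⌊n / p^k⌋. For p = 17, n = 72, the terms are:
  ⌊72/17^1⌋ = ⌊72/17⌋ = 4
(the next term ⌊72/17^2⌋ = 0, terminating the sum). Summing: v_17(72!) = 4 = 4.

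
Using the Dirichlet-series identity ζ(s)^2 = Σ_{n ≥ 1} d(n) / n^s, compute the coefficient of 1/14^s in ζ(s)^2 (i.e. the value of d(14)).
d(14) = 4

ζ(s)^2 = (Σ 1/m^s)(Σ 1/k^s). The coefficient of 1/n^s in the product is the number of ordered pairs (m, k) with mk = n, which equals d(n). For n = 14, divisors are [1, 2, 7, 14], so d(14) = 4.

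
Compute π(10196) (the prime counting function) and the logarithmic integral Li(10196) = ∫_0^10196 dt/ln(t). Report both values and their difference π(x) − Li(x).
π(10196) = 1252;  Li(10196) ≈ 1267.40;  π(x) − Li(x) ≈ -15.40.

Direct count of primes ≤ 10196 gives π(10196) = 1252. Numerical evaluation of the logarithmic integral gives Li(10196) ≈ 1267.40. The difference π(x) − Li(x) ≈ -15.40 is typically negative for small/moderate x (Li(x) overestimates), though Littlewood's theorem shows this sign changes infinitely often.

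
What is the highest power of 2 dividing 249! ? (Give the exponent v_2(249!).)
v_2(249!) = 243

Legendre's formula: v_p(n!) = Σ_{k ≥ 1} ⌊n / p^k⌋. For p = 2, n = 249, the terms are:
  ⌊249/2^1⌋ = ⌊249/2⌋ = 124
  ⌊249/2^2⌋ = ⌊249/4⌋ = 62
  ⌊249/2^3⌋ = ⌊249/8⌋ = 31
  ⌊249/2^4⌋ = ⌊249/16⌋ = 15
  ⌊249/2^5⌋ = ⌊249/32⌋ = 7
  ⌊249/2^6⌋ = ⌊249/64⌋ = 3
  ⌊249/2^7⌋ = ⌊249/128⌋ = 1
(the next term ⌊249/2^8⌋ = 0, terminating the sum). Summing: v_2(249!) = 124 + 62 + 31 + 15 + 7 + 3 + 1 = 243.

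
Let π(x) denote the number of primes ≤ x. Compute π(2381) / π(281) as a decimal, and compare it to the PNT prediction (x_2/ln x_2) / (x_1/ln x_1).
π(2381)/π(281) = 353/60 ≈ 5.8833;  PNT prediction ≈ 6.1445.

π(281) = 60 and π(2381) = 353, so π(2381)/π(281) ≈ 5.8833. The PNT-predicted ratio is (2381/ln(2381)) / (281/ln(281)) ≈ 6.1445. The two agree to within a few percent, as expected.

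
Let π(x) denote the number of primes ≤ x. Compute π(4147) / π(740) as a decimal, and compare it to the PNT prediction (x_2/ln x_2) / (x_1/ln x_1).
π(4147)/π(740) = 570/131 ≈ 4.3511;  PNT prediction ≈ 4.4446.

π(740) = 131 and π(4147) = 570, so π(4147)/π(740) ≈ 4.3511. The PNT-predicted ratio is (4147/ln(4147)) / (740/ln(740)) ≈ 4.4446. The two agree to within a few percent, as expected.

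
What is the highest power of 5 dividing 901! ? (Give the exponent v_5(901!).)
v_5(901!) = 224

Legendre's formula: v_p(n!) = Σ_{k ≥ 1} ⌊n / p^k⌋. For p = 5, n = 901, the terms are:
  ⌊901/5^1⌋ = ⌊901/5⌋ = 180
  ⌊901/5^2⌋ = ⌊901/25⌋ = 36
  ⌊901/5^3⌋ = ⌊901/125⌋ = 7
  ⌊901/5^4⌋ = ⌊901/625⌋ = 1
(the next term ⌊901/5^5⌋ = 0, terminating the sum). Summing: v_5(901!) = 180 + 36 + 7 + 1 = 224.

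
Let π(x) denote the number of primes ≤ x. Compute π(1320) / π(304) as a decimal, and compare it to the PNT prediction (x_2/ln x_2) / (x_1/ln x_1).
π(1320)/π(304) = 215/62 ≈ 3.4677;  PNT prediction ≈ 3.4548.

π(304) = 62 and π(1320) = 215, so π(1320)/π(304) ≈ 3.4677. The PNT-predicted ratio is (1320/ln(1320)) / (304/ln(304)) ≈ 3.4548. The two agree to within a few percent, as expected.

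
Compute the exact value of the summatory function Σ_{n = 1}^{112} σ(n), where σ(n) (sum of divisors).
Σ_{n ≤ 112} σ(n) = 10399

Compute σ(n) for each 1 ≤ n ≤ 112: σ(1) = 1, σ(2) = 3, σ(3) = 4, σ(4) = 7, σ(5) = 6, σ(6) = 12, σ(7) = 8, σ(8) = 15, σ(9) = 13, σ(10) = 18, σ(11) = 12, σ(12) = 28, σ(13) = 14, σ(14) = 24, σ(15) = 24, σ(16) = 31, σ(17) = 18, σ(18) = 39, σ(19) = 20, σ(20) = 42, σ(21) = 32, σ(22) = 36, σ(23) = 24, σ(24) = 60, σ(25) = 31, σ(26) = 42, σ(27) = 40, σ(28) = 56, σ(29) = 30, σ(30) = 72, σ(31) = 32, σ(32) = 63, σ(33) = 48, σ(34) = 54, σ(35) = 48, σ(36) = 91, σ(37) = 38, σ(38) = 60, σ(39) = 56, σ(40) = 90, σ(41) = 42, σ(42) = 96, σ(43) = 44, σ(44) = 84, σ(45) = 78, σ(46) = 72, σ(47) = 48, σ(48) = 124, σ(49) = 57, σ(50) = 93, σ(51) = 72, σ(52) = 98, σ(53) = 54, σ(54) = 120, σ(55) = 72, σ(56) = 120, σ(57) = 80, σ(58) = 90, σ(59) = 60, σ(60) = 168, σ(61) = 62, σ(62) = 96, σ(63) = 104, σ(64) = 127, σ(65) = 84, σ(66) = 144, σ(67) = 68, σ(68) = 126, σ(69) = 96, σ(70) = 144, σ(71) = 72, σ(72) = 195, σ(73) = 74, σ(74) = 114, σ(75) = 124, σ(76) = 140, σ(77) = 96, σ(78) = 168, σ(79) = 80, σ(80) = 186, σ(81) = 121, σ(82) = 126, σ(83) = 84, σ(84) = 224, σ(85) = 108, σ(86) = 132, σ(87) = 120, σ(88) = 180, σ(89) = 90, σ(90) = 234, σ(91) = 112, σ(92) = 168, σ(93) = 128, σ(94) = 144, σ(95) = 120, σ(96) = 252, σ(97) = 98, σ(98) = 171, σ(99) = 156, σ(100) = 217, σ(101) = 102, σ(102) = 216, σ(103) = 104, σ(104) = 210, σ(105) = 192, σ(106) = 162, σ(107) = 108, σ(108) = 280, σ(109) = 110, σ(110) = 216, σ(111) = 152, σ(112) = 248. Summing all 112 values: 10399. (Average order: Σ_{n ≤ x} σ(n) ~ (π²/12) x². For x = 112, (π²/12)·112² ≈ 10317.03.)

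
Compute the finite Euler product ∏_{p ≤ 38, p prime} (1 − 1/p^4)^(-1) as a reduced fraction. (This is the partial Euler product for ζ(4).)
∏ = 118583889910340935015737417301254569/109564363617893205834674995200000000

The primes p ≤ 38 are [2, 3, 5, 7, 11, 13, 17, 19, 23, 29, 31, 37]. For each prime, (1 − 1/p^4)^(-1) = p^4 / (p^4 − 1). The product is (1 − 1/2^4)^(-1), (1 − 1/3^4)^(-1), (1 − 1/5^4)^(-1), (1 − 1/7^4)^(-1), (1 − 1/11^4)^(-1), (1 − 1/13^4)^(-1), (1 − 1/17^4)^(-1), (1 − 1/19^4)^(-1), (1 − 1/23^4)^(-1), (1 − 1/29^4)^(-1), (1 − 1/31^4)^(-1), (1 − 1/37^4)^(-1) = ∏ p^4 / (p^4 − 1) = 118583889910340935015737417301254569/109564363617893205834674995200000000.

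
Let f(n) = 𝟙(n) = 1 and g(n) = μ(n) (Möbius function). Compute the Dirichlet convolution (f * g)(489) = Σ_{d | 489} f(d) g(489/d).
(𝟙 * μ)(489) = 0

Divisors of 489: [1, 3, 163, 489]. For each d | 489:
  d = 1: 𝟙(1) · μ(489/1) = 1 · 1 = 1
  d = 3: 𝟙(3) · μ(489/3) = 1 · -1 = -1
  d = 163: 𝟙(163) · μ(489/163) = 1 · -1 = -1
  d = 489: 𝟙(489) · μ(489/489) = 1 · 1 = 1
Summing: (𝟙 * μ)(489) = 1 + -1 + -1 + 1 = 0.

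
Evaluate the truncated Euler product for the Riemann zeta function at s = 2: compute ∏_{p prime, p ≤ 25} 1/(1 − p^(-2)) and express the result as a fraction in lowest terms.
∏ = 718188003533/440301256704

The primes p ≤ 25 are [2, 3, 5, 7, 11, 13, 17, 19, 23]. For each prime, (1 − 1/p^2)^(-1) = p^2 / (p^2 − 1). The product is (1 − 1/2^2)^(-1), (1 − 1/3^2)^(-1), (1 − 1/5^2)^(-1), (1 − 1/7^2)^(-1), (1 − 1/11^2)^(-1), (1 − 1/13^2)^(-1), (1 − 1/17^2)^(-1), (1 − 1/19^2)^(-1), (1 − 1/23^2)^(-1) = ∏ p^2 / (p^2 − 1) = 718188003533/440301256704.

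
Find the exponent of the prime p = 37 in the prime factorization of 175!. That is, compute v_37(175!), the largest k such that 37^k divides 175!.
v_37(175!) = 4

Legendre's formula: v_p(n!) = Σ_{k ≥ 1} ⌊n / p^k⌋. For p = 37, n = 175, the terms are:
  ⌊175/37^1⌋ = ⌊175/37⌋ = 4
(the next term ⌊175/37^2⌋ = 0, terminating the sum). Summing: v_37(175!) = 4 = 4.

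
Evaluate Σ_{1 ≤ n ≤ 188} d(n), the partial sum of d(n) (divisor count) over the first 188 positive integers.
Σ_{n ≤ 188} d(n) = 1015

Compute d(n) for each 1 ≤ n ≤ 188: d(1) = 1, d(2) = 2, d(3) = 2, d(4) = 3, d(5) = 2, d(6) = 4, d(7) = 2, d(8) = 4, d(9) = 3, d(10) = 4, d(11) = 2, d(12) = 6, d(13) = 2, d(14) = 4, d(15) = 4, d(16) = 5, d(17) = 2, d(18) = 6, d(19) = 2, d(20) = 6, d(21) = 4, d(22) = 4, d(23) = 2, d(24) = 8, d(25) = 3, d(26) = 4, d(27) = 4, d(28) = 6, d(29) = 2, d(30) = 8, d(31) = 2, d(32) = 6, d(33) = 4, d(34) = 4, d(35) = 4, d(36) = 9, d(37) = 2, d(38) = 4, d(39) = 4, d(40) = 8, d(41) = 2, d(42) = 8, d(43) = 2, d(44) = 6, d(45) = 6, d(46) = 4, d(47) = 2, d(48) = 10, d(49) = 3, d(50) = 6, d(51) = 4, d(52) = 6, d(53) = 2, d(54) = 8, d(55) = 4, d(56) = 8, d(57) = 4, d(58) = 4, d(59) = 2, d(60) = 12, d(61) = 2, d(62) = 4, d(63) = 6, d(64) = 7, d(65) = 4, d(66) = 8, d(67) = 2, d(68) = 6, d(69) = 4, d(70) = 8, d(71) = 2, d(72) = 12, d(73) = 2, d(74) = 4, d(75) = 6, d(76) = 6, d(77) = 4, d(78) = 8, d(79) = 2, d(80) = 10, d(81) = 5, d(82) = 4, d(83) = 2, d(84) = 12, d(85) = 4, d(86) = 4, d(87) = 4, d(88) = 8, d(89) = 2, d(90) = 12, d(91) = 4, d(92) = 6, d(93) = 4, d(94) = 4, d(95) = 4, d(96) = 12, d(97) = 2, d(98) = 6, d(99) = 6, d(100) = 9, d(101) = 2, d(102) = 8, d(103) = 2, d(104) = 8, d(105) = 8, d(106) = 4, d(107) = 2, d(108) = 12, d(109) = 2, d(110) = 8, d(111) = 4, d(112) = 10, d(113) = 2, d(114) = 8, d(115) = 4, d(116) = 6, d(117) = 6, d(118) = 4, d(119) = 4, d(120) = 16, d(121) = 3, d(122) = 4, d(123) = 4, d(124) = 6, d(125) = 4, d(126) = 12, d(127) = 2, d(128) = 8, d(129) = 4, d(130) = 8, d(131) = 2, d(132) = 12, d(133) = 4, d(134) = 4, d(135) = 8, d(136) = 8, d(137) = 2, d(138) = 8, d(139) = 2, d(140) = 12, d(141) = 4, d(142) = 4, d(143) = 4, d(144) = 15, d(145) = 4, d(146) = 4, d(147) = 6, d(148) = 6, d(149) = 2, d(150) = 12, d(151) = 2, d(152) = 8, d(153) = 6, d(154) = 8, d(155) = 4, d(156) = 12, d(157) = 2, d(158) = 4, d(159) = 4, d(160) = 12, d(161) = 4, d(162) = 10, d(163) = 2, d(164) = 6, d(165) = 8, d(166) = 4, d(167) = 2, d(168) = 16, d(169) = 3, d(170) = 8, d(171) = 6, d(172) = 6, d(173) = 2, d(174) = 8, d(175) = 6, d(176) = 10, d(177) = 4, d(178) = 4, d(179) = 2, d(180) = 18, d(181) = 2, d(182) = 8, d(183) = 4, d(184) = 8, d(185) = 4, d(186) = 8, d(187) = 4, d(188) = 6. Summing all 188 values: 1015. (Dirichlet's divisor formula: Σ_{n ≤ x} d(n) = x ln(x) + (2γ − 1) x + O(√x). For x = 188, the asymptotic estimate is ≈ 1013.48.)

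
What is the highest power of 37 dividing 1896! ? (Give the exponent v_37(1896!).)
v_37(1896!) = 52

Legendre's formula: v_p(n!) = Σ_{k ≥ 1} ⌊n / p^k⌋. For p = 37, n = 1896, the terms are:
  ⌊1896/37^1⌋ = ⌊1896/37⌋ = 51
  ⌊1896/37^2⌋ = ⌊1896/1369⌋ = 1
(the next term ⌊1896/37^3⌋ = 0, terminating the sum). Summing: v_37(1896!) = 51 + 1 = 52.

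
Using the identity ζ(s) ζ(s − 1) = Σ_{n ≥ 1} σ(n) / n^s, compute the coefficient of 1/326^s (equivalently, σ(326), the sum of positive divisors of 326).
σ(326) = 492

In the product (Σ m^0/m^s)(Σ k / k^s) = Σ (Σ_{d | n} d) / n^s, the coefficient of 1/n^s is σ(n) = Σ_{d | n} d. For n = 326, divisors are [1, 2, 163, 326]; summing: σ(326) = 492.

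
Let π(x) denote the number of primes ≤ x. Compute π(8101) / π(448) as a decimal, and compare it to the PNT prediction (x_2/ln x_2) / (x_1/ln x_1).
π(8101)/π(448) = 1019/86 ≈ 11.8488;  PNT prediction ≈ 12.2660.

π(448) = 86 and π(8101) = 1019, so π(8101)/π(448) ≈ 11.8488. The PNT-predicted ratio is (8101/ln(8101)) / (448/ln(448)) ≈ 12.2660. The two agree to within a few percent, as expected.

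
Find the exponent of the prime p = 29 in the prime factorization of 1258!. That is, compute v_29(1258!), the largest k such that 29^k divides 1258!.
v_29(1258!) = 44

Legendre's formula: v_p(n!) = Σ_{k ≥ 1} ⌊n / p^k⌋. For p = 29, n = 1258, the terms are:
  ⌊1258/29^1⌋ = ⌊1258/29⌋ = 43
  ⌊1258/29^2⌋ = ⌊1258/841⌋ = 1
(the next term ⌊1258/29^3⌋ = 0, terminating the sum). Summing: v_29(1258!) = 43 + 1 = 44.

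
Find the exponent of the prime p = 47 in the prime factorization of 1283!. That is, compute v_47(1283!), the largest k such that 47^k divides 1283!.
v_47(1283!) = 27

Legendre's formula: v_p(n!) = Σ_{k ≥ 1} ⌊n / p^k⌋. For p = 47, n = 1283, the terms are:
  ⌊1283/47^1⌋ = ⌊1283/47⌋ = 27
(the next term ⌊1283/47^2⌋ = 0, terminating the sum). Summing: v_47(1283!) = 27 = 27.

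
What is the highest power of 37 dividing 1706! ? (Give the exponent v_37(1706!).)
v_37(1706!) = 47

Legendre's formula: v_p(n!) = Σ_{k ≥ 1} ⌊n / p^k⌋. For p = 37, n = 1706, the terms are:
  ⌊1706/37^1⌋ = ⌊1706/37⌋ = 46
  ⌊1706/37^2⌋ = ⌊1706/1369⌋ = 1
(the next term ⌊1706/37^3⌋ = 0, terminating the sum). Summing: v_37(1706!) = 46 + 1 = 47.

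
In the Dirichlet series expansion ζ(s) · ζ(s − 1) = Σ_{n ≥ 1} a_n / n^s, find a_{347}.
σ(347) = 348

In the product (Σ m^0/m^s)(Σ k / k^s) = Σ (Σ_{d | n} d) / n^s, the coefficient of 1/n^s is σ(n) = Σ_{d | n} d. For n = 347, divisors are [1, 347]; summing: σ(347) = 348.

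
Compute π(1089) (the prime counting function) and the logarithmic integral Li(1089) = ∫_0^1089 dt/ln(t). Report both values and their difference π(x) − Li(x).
π(1089) = 181;  Li(1089) ≈ 190.41;  π(x) − Li(x) ≈ -9.41.

Direct count of primes ≤ 1089 gives π(1089) = 181. Numerical evaluation of the logarithmic integral gives Li(1089) ≈ 190.41. The difference π(x) − Li(x) ≈ -9.41 is typically negative for small/moderate x (Li(x) overestimates), though Littlewood's theorem shows this sign changes infinitely often.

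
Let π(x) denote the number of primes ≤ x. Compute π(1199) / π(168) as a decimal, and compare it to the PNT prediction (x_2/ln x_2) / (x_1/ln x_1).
π(1199)/π(168) = 196/39 ≈ 5.0256;  PNT prediction ≈ 5.1584.

π(168) = 39 and π(1199) = 196, so π(1199)/π(168) ≈ 5.0256. The PNT-predicted ratio is (1199/ln(1199)) / (168/ln(168)) ≈ 5.1584. The two agree to within a few percent, as expected.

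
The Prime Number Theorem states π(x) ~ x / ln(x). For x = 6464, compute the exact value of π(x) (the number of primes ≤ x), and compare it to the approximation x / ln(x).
π(6464) = 838;  x/ln(x) ≈ 736.72;  relative error ≈ 12.09%.

Directly count primes up to 6464: π(6464) = 838. The PNT approximation gives 6464/ln(6464) ≈ 6464/8.77400 ≈ 736.72. Relative error (π(x) − x/ln(x)) / π(x) ≈ 12.09%; the approximation is known to undercount slightly (Li(x) is a better estimate).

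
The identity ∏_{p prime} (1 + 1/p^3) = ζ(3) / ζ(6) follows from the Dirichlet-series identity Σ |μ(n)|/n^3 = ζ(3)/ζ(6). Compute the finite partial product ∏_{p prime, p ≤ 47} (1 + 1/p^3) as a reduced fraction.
∏ = 8015182591485824614015950466842624/6783810016842653083409665472454505

The primes p ≤ 47 are [2, 3, 5, 7, 11, 13, 17, 19, 23, 29, 31, 37, 41, 43, 47]. For each, (1 + 1/p^3) = (p^3 + 1)/p^3. Multiplying these fractions over p ∈ [2, 3, 5, 7, 11, 13, 17, 19, 23, 29, 31, 37, 41, 43, 47] gives 8015182591485824614015950466842624/6783810016842653083409665472454505. (In the limit P → ∞ this tends to ζ(3)/ζ(6).)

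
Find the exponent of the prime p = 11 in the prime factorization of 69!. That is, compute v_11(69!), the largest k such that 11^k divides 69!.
v_11(69!) = 6

Legendre's formula: v_p(n!) = Σ_{k ≥ 1} ⌊n / p^k⌋. For p = 11, n = 69, the terms are:
  ⌊69/11^1⌋ = ⌊69/11⌋ = 6
(the next term ⌊69/11^2⌋ = 0, terminating the sum). Summing: v_11(69!) = 6 = 6.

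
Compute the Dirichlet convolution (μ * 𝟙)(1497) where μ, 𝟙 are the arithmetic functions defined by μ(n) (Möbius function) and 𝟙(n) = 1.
(μ * 𝟙)(1497) = 0

Divisors of 1497: [1, 3, 499, 1497]. For each d | 1497:
  d = 1: μ(1) · 𝟙(1497/1) = 1 · 1 = 1
  d = 3: μ(3) · 𝟙(1497/3) = -1 · 1 = -1
  d = 499: μ(499) · 𝟙(1497/499) = -1 · 1 = -1
  d = 1497: μ(1497) · 𝟙(1497/1497) = 1 · 1 = 1
Summing: (μ * 𝟙)(1497) = 1 + -1 + -1 + 1 = 0.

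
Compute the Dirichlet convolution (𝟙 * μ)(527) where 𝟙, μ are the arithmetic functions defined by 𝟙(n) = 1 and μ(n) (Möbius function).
(𝟙 * μ)(527) = 0

Divisors of 527: [1, 17, 31, 527]. For each d | 527:
  d = 1: 𝟙(1) · μ(527/1) = 1 · 1 = 1
  d = 17: 𝟙(17) · μ(527/17) = 1 · -1 = -1
  d = 31: 𝟙(31) · μ(527/31) = 1 · -1 = -1
  d = 527: 𝟙(527) · μ(527/527) = 1 · 1 = 1
Summing: (𝟙 * μ)(527) = 1 + -1 + -1 + 1 = 0.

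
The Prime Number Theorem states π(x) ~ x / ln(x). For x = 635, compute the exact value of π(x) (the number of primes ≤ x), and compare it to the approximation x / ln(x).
π(635) = 115;  x/ln(x) ≈ 98.39;  relative error ≈ 14.44%.

Directly count primes up to 635: π(635) = 115. The PNT approximation gives 635/ln(635) ≈ 635/6.45362 ≈ 98.39. Relative error (π(x) − x/ln(x)) / π(x) ≈ 14.44%; the approximation is known to undercount slightly (Li(x) is a better estimate).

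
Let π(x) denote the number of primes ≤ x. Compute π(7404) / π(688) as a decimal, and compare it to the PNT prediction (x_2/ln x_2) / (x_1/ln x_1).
π(7404)/π(688) = 939/124 ≈ 7.5726;  PNT prediction ≈ 7.8918.

π(688) = 124 and π(7404) = 939, so π(7404)/π(688) ≈ 7.5726. The PNT-predicted ratio is (7404/ln(7404)) / (688/ln(688)) ≈ 7.8918. The two agree to within a few percent, as expected.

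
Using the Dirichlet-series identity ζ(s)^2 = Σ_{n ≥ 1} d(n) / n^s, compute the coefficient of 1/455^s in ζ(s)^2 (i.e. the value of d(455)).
d(455) = 8

ζ(s)^2 = (Σ 1/m^s)(Σ 1/k^s). The coefficient of 1/n^s in the product is the number of ordered pairs (m, k) with mk = n, which equals d(n). For n = 455, divisors are [1, 5, 7, 13, 35, 65, 91, 455], so d(455) = 8.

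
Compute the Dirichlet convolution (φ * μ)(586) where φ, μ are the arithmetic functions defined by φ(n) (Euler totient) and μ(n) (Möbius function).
(φ * μ)(586) = 0

Divisors of 586: [1, 2, 293, 586]. For each d | 586:
  d = 1: φ(1) · μ(586/1) = 1 · 1 = 1
  d = 2: φ(2) · μ(586/2) = 1 · -1 = -1
  d = 293: φ(293) · μ(586/293) = 292 · -1 = -292
  d = 586: φ(586) · μ(586/586) = 292 · 1 = 292
Summing: (φ * μ)(586) = 1 + -1 + -292 + 292 = 0.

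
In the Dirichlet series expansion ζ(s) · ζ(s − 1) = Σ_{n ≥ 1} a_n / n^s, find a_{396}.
σ(396) = 1092

In the product (Σ m^0/m^s)(Σ k / k^s) = Σ (Σ_{d | n} d) / n^s, the coefficient of 1/n^s is σ(n) = Σ_{d | n} d. For n = 396, divisors are [1, 2, 3, 4, 6, 9, 11, 12, 18, 22, 33, 36, 44, 66, 99, 132, 198, 396]; summing: σ(396) = 1092.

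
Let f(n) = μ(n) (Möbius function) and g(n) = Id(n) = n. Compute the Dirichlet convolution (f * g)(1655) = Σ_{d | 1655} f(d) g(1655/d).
(μ * Id)(1655) = 1320

Divisors of 1655: [1, 5, 331, 1655]. For each d | 1655:
  d = 1: μ(1) · Id(1655/1) = 1 · 1655 = 1655
  d = 5: μ(5) · Id(1655/5) = -1 · 331 = -331
  d = 331: μ(331) · Id(1655/331) = -1 · 5 = -5
  d = 1655: μ(1655) · Id(1655/1655) = 1 · 1 = 1
Summing: (μ * Id)(1655) = 1655 + -331 + -5 + 1 = 1320.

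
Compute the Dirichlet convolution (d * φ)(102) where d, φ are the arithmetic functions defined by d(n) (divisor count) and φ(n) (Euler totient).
(d * φ)(102) = 216

Divisors of 102: [1, 2, 3, 6, 17, 34, 51, 102]. For each d | 102:
  d = 1: d(1) · φ(102/1) = 1 · 32 = 32
  d = 2: d(2) · φ(102/2) = 2 · 32 = 64
  d = 3: d(3) · φ(102/3) = 2 · 16 = 32
  d = 6: d(6) · φ(102/6) = 4 · 16 = 64
  d = 17: d(17) · φ(102/17) = 2 · 2 = 4
  d = 34: d(34) · φ(102/34) = 4 · 2 = 8
  d = 51: d(51) · φ(102/51) = 4 · 1 = 4
  d = 102: d(102) · φ(102/102) = 8 · 1 = 8
Summing: (d * φ)(102) = 32 + 64 + 32 + 64 + 4 + 8 + 4 + 8 = 216.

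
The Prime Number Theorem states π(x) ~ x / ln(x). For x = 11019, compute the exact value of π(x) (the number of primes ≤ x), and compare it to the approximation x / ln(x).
π(11019) = 1336;  x/ln(x) ≈ 1183.90;  relative error ≈ 11.38%.

Directly count primes up to 11019: π(11019) = 1336. The PNT approximation gives 11019/ln(11019) ≈ 11019/9.30738 ≈ 1183.90. Relative error (π(x) − x/ln(x)) / π(x) ≈ 11.38%; the approximation is known to undercount slightly (Li(x) is a better estimate).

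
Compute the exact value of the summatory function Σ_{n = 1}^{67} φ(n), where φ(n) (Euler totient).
Σ_{n ≤ 67} φ(n) = 1394

Compute φ(n) for each 1 ≤ n ≤ 67: φ(1) = 1, φ(2) = 1, φ(3) = 2, φ(4) = 2, φ(5) = 4, φ(6) = 2, φ(7) = 6, φ(8) = 4, φ(9) = 6, φ(10) = 4, φ(11) = 10, φ(12) = 4, φ(13) = 12, φ(14) = 6, φ(15) = 8, φ(16) = 8, φ(17) = 16, φ(18) = 6, φ(19) = 18, φ(20) = 8, φ(21) = 12, φ(22) = 10, φ(23) = 22, φ(24) = 8, φ(25) = 20, φ(26) = 12, φ(27) = 18, φ(28) = 12, φ(29) = 28, φ(30) = 8, φ(31) = 30, φ(32) = 16, φ(33) = 20, φ(34) = 16, φ(35) = 24, φ(36) = 12, φ(37) = 36, φ(38) = 18, φ(39) = 24, φ(40) = 16, φ(41) = 40, φ(42) = 12, φ(43) = 42, φ(44) = 20, φ(45) = 24, φ(46) = 22, φ(47) = 46, φ(48) = 16, φ(49) = 42, φ(50) = 20, φ(51) = 32, φ(52) = 24, φ(53) = 52, φ(54) = 18, φ(55) = 40, φ(56) = 24, φ(57) = 36, φ(58) = 28, φ(59) = 58, φ(60) = 16, φ(61) = 60, φ(62) = 30, φ(63) = 36, φ(64) = 32, φ(65) = 48, φ(66) = 20, φ(67) = 66. Summing all 67 values: 1394. (Average order: Σ_{n ≤ x} φ(n) ~ (3/π²) x². For x = 67, (3/π²)·67² ≈ 1364.49.)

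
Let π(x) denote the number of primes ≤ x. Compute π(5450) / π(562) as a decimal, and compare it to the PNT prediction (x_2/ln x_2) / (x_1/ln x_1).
π(5450)/π(562) = 721/102 ≈ 7.0686;  PNT prediction ≈ 7.1367.

π(562) = 102 and π(5450) = 721, so π(5450)/π(562) ≈ 7.0686. The PNT-predicted ratio is (5450/ln(5450)) / (562/ln(562)) ≈ 7.1367. The two agree to within a few percent, as expected.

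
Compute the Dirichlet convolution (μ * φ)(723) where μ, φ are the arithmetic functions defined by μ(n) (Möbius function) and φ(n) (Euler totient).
(μ * φ)(723) = 239

Divisors of 723: [1, 3, 241, 723]. For each d | 723:
  d = 1: μ(1) · φ(723/1) = 1 · 480 = 480
  d = 3: μ(3) · φ(723/3) = -1 · 240 = -240
  d = 241: μ(241) · φ(723/241) = -1 · 2 = -2
  d = 723: μ(723) · φ(723/723) = 1 · 1 = 1
Summing: (μ * φ)(723) = 480 + -240 + -2 + 1 = 239.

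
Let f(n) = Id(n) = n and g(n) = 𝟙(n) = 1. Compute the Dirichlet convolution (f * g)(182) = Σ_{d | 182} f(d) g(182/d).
(Id * 𝟙)(182) = 336

Divisors of 182: [1, 2, 7, 13, 14, 26, 91, 182]. For each d | 182:
  d = 1: Id(1) · 𝟙(182/1) = 1 · 1 = 1
  d = 2: Id(2) · 𝟙(182/2) = 2 · 1 = 2
  d = 7: Id(7) · 𝟙(182/7) = 7 · 1 = 7
  d = 13: Id(13) · 𝟙(182/13) = 13 · 1 = 13
  d = 14: Id(14) · 𝟙(182/14) = 14 · 1 = 14
  d = 26: Id(26) · 𝟙(182/26) = 26 · 1 = 26
  d = 91: Id(91) · 𝟙(182/91) = 91 · 1 = 91
  d = 182: Id(182) · 𝟙(182/182) = 182 · 1 = 182
Summing: (Id * 𝟙)(182) = 1 + 2 + 7 + 13 + 14 + 26 + 91 + 182 = 336.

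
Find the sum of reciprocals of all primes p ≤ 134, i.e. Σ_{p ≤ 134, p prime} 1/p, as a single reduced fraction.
Σ 1/p = 980956909242278731029785409368357903506317057050081/525896479052627740771371797072411912900610967452630

π(134) = 32, so the primes ≤ 134 are [2, 3, 5, 7, 11, 13, 17, 19, 23, 29, 31, 37, 41, 43, 47, 53, 59, 61, 67, 71, 73, 79, 83, 89, 97, 101, 103, 107, 109, 113, 127, 131]. Summing 1/p over these primes: 980956909242278731029785409368357903506317057050081/525896479052627740771371797072411912900610967452630 ≈ 1.8653. Mertens estimate ln ln(134) + 0.2615 ≈ 1.8503.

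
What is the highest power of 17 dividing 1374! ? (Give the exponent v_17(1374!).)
v_17(1374!) = 84

Legendre's formula: v_p(n!) = Σ_{k ≥ 1} ⌊n / p^k⌋. For p = 17, n = 1374, the terms are:
  ⌊1374/17^1⌋ = ⌊1374/17⌋ = 80
  ⌊1374/17^2⌋ = ⌊1374/289⌋ = 4
(the next term ⌊1374/17^3⌋ = 0, terminating the sum). Summing: v_17(1374!) = 80 + 4 = 84.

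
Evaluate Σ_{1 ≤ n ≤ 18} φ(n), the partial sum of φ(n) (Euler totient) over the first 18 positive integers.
Σ_{n ≤ 18} φ(n) = 102

Compute φ(n) for each 1 ≤ n ≤ 18: φ(1) = 1, φ(2) = 1, φ(3) = 2, φ(4) = 2, φ(5) = 4, φ(6) = 2, φ(7) = 6, φ(8) = 4, φ(9) = 6, φ(10) = 4, φ(11) = 10, φ(12) = 4, φ(13) = 12, φ(14) = 6, φ(15) = 8, φ(16) = 8, φ(17) = 16, φ(18) = 6. Summing all 18 values: 102. (Average order: Σ_{n ≤ x} φ(n) ~ (3/π²) x². For x = 18, (3/π²)·18² ≈ 98.48.)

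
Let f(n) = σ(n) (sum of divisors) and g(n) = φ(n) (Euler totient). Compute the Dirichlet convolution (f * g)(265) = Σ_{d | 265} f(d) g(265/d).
(σ * φ)(265) = 1060

Divisors of 265: [1, 5, 53, 265]. For each d | 265:
  d = 1: σ(1) · φ(265/1) = 1 · 208 = 208
  d = 5: σ(5) · φ(265/5) = 6 · 52 = 312
  d = 53: σ(53) · φ(265/53) = 54 · 4 = 216
  d = 265: σ(265) · φ(265/265) = 324 · 1 = 324
Summing: (σ * φ)(265) = 208 + 312 + 216 + 324 = 1060.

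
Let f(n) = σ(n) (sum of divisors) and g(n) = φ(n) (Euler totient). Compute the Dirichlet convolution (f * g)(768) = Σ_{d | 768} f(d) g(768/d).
(σ * φ)(768) = 13824

Divisors of 768: [1, 2, 3, 4, 6, 8, 12, 16, 24, 32, 48, 64, 96, 128, 192, 256, 384, 768]. For each d | 768:
  d = 1: σ(1) · φ(768/1) = 1 · 256 = 256
  d = 2: σ(2) · φ(768/2) = 3 · 128 = 384
  d = 3: σ(3) · φ(768/3) = 4 · 128 = 512
  d = 4: σ(4) · φ(768/4) = 7 · 64 = 448
  d = 6: σ(6) · φ(768/6) = 12 · 64 = 768
  d = 8: σ(8) · φ(768/8) = 15 · 32 = 480
  d = 12: σ(12) · φ(768/12) = 28 · 32 = 896
  d = 16: σ(16) · φ(768/16) = 31 · 16 = 496
  d = 24: σ(24) · φ(768/24) = 60 · 16 = 960
  d = 32: σ(32) · φ(768/32) = 63 · 8 = 504
  d = 48: σ(48) · φ(768/48) = 124 · 8 = 992
  d = 64: σ(64) · φ(768/64) = 127 · 4 = 508
  d = 96: σ(96) · φ(768/96) = 252 · 4 = 1008
  d = 128: σ(128) · φ(768/128) = 255 · 2 = 510
  d = 192: σ(192) · φ(768/192) = 508 · 2 = 1016
  d = 256: σ(256) · φ(768/256) = 511 · 2 = 1022
  d = 384: σ(384) · φ(768/384) = 1020 · 1 = 1020
  d = 768: σ(768) · φ(768/768) = 2044 · 1 = 2044
Summing: (σ * φ)(768) = 256 + 384 + 512 + 448 + 768 + 480 + 896 + 496 + 960 + 504 + 992 + 508 + 1008 + 510 + 1016 + 1022 + 1020 + 2044 = 13824.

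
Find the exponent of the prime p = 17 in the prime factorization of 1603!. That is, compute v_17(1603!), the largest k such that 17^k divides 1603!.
v_17(1603!) = 99

Legendre's formula: v_p(n!) = Σ_{k ≥ 1} ⌊n / p^k⌋. For p = 17, n = 1603, the terms are:
  ⌊1603/17^1⌋ = ⌊1603/17⌋ = 94
  ⌊1603/17^2⌋ = ⌊1603/289⌋ = 5
(the next term ⌊1603/17^3⌋ = 0, terminating the sum). Summing: v_17(1603!) = 94 + 5 = 99.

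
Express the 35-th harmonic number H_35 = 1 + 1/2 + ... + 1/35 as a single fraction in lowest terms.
H_35 = 54437269998109/13127595717600

Direct summation: H_35 = 1 + 1/2 + ... + 1/35. The least common denominator is lcm(1, ..., 35) = 144403552893600; over this denominator the numerator is 144403552893600 + 72201776446800 + 48134517631200 + 36100888223400 + 28880710578720 + 24067258815600 + 20629078984800 + 18050444111700 + 16044839210400 + 14440355289360 + 13127595717600 + 12033629407800 + 11107965607200 + 10314539492400 + 9626903526240 + 9025222055850 + 8494326640800 + 8022419605200 + 7600186994400 + 7220177644680 + 6876359661600 + 6563797858800 + 6278415343200 + 6016814703900 + 5776142115744 + 5553982803600 + 5348279736800 + 5157269746200 + 4979432858400 + 4813451763120 + 4658179125600 + 4512611027925 + 4375865239200 + 4247163320400 + 4125815796960 = 598809969979199, so H_35 = 598809969979199/144403552893600; reducing by gcd(598809969979199, 144403552893600) = 11 gives 54437269998109/13127595717600 ≈ 4.14678. (The PNT-adjacent estimate ln(35) + γ ≈ 4.13256 matches within O(1/n).)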